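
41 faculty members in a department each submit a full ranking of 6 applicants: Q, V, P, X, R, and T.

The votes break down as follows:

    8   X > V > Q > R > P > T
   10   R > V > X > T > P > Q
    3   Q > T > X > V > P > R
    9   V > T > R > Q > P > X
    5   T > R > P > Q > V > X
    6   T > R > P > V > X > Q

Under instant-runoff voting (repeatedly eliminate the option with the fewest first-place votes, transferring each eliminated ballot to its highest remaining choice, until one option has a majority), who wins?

Round 1: T 11, R 10, V 9, X 8, Q 3, P 0. P has the fewest and is eliminated.
Round 2: T 11, R 10, V 9, X 8, Q 3. Q has the fewest and is eliminated.
Round 3: T 14, R 10, V 9, X 8. X has the fewest and is eliminated.
Round 4: V 17, T 14, R 10. R has the fewest and is eliminated.
Round 5: V 27, T 14. V has a majority.

V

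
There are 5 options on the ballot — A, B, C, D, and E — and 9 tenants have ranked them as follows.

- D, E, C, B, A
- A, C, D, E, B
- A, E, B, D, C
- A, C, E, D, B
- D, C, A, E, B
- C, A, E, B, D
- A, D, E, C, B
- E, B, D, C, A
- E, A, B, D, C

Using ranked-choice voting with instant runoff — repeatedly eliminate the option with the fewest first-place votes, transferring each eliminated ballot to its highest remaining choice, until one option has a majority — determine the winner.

A

Round 1: A 4, D 2, E 2, C 1, B 0. B has the fewest and is eliminated.
Round 2: A 4, D 2, E 2, C 1. C has the fewest and is eliminated.
Round 3: A 5, D 2, E 2. A has a majority.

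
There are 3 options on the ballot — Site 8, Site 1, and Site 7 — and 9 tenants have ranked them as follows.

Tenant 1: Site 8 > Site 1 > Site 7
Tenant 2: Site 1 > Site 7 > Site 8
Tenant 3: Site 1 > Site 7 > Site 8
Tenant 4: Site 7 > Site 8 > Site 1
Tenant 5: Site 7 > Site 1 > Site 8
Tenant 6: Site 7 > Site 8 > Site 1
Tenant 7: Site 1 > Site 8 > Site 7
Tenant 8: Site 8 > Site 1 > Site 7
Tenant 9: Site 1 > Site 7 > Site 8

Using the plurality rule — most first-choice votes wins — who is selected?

First-place vote totals:
  Site 8: 2
  Site 1: 4
  Site 7: 3
Site 1 has the most first-place votes.

Site 1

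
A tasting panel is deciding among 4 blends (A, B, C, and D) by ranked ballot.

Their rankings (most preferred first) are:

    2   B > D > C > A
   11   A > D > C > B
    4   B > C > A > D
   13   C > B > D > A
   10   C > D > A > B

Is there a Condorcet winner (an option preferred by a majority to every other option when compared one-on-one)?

Head-to-head results (40 voters total):
A vs B: A wins 21–19.
A vs C: C wins 29–11.
A vs D: D wins 25–15.
B vs C: C wins 34–6.
B vs D: D wins 21–19.
C vs D: C wins 27–13.
C beats each rival — A (29–11), B (34–6), D (27–13) — so C is the Condorcet winner.

Yes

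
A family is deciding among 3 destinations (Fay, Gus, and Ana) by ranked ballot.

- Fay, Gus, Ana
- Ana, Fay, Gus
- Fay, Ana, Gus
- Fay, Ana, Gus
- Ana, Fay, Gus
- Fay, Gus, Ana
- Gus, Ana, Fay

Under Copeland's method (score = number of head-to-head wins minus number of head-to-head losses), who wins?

Pairwise results:
  Fay vs Gus: Fay wins 6–1.
  Fay vs Ana: Fay wins 4–3.
  Gus vs Ana: Ana wins 4–3.
Copeland scores (wins − losses):
  Fay: 2 − 0 = 2
  Gus: 0 − 2 = -2
  Ana: 1 − 1 = 0
Fay has the best Copeland score.

Fay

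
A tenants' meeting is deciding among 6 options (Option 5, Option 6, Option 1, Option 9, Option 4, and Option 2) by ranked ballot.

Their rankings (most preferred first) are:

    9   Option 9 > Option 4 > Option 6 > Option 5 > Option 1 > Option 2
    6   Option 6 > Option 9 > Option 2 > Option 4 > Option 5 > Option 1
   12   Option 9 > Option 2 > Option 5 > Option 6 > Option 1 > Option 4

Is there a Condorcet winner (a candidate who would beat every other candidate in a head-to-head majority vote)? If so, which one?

Head-to-head results (27 voters total):
Option 5 vs Option 6: Option 6 wins 15–12.
Option 5 vs Option 1: Option 5 wins 27–0.
Option 5 vs Option 9: Option 9 wins 27–0.
Option 5 vs Option 4: Option 4 wins 15–12.
Option 5 vs Option 2: Option 2 wins 18–9.
Option 6 vs Option 1: Option 6 wins 27–0.
Option 6 vs Option 9: Option 9 wins 21–6.
Option 6 vs Option 4: Option 6 wins 18–9.
Option 6 vs Option 2: Option 6 wins 15–12.
Option 1 vs Option 9: Option 9 wins 27–0.
Option 1 vs Option 4: Option 4 wins 15–12.
Option 1 vs Option 2: Option 2 wins 18–9.
Option 9 vs Option 4: Option 9 wins 27–0.
Option 9 vs Option 2: Option 9 wins 27–0.
Option 4 vs Option 2: Option 2 wins 18–9.
Option 9 beats each rival — Option 5 (27–0), Option 6 (21–6), Option 1 (27–0), Option 4 (27–0), Option 2 (27–0) — so Option 9 is the Condorcet winner.

Option 9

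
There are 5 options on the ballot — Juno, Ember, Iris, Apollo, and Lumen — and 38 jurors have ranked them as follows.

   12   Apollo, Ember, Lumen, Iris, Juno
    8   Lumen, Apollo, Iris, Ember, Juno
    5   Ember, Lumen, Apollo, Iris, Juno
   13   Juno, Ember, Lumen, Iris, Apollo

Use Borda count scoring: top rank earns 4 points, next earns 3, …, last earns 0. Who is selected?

Borda scores:
  Juno: 12·0 + 8·0 + 5·0 + 13·4 = 52
  Ember: 12·3 + 8·1 + 5·4 + 13·3 = 103
  Iris: 12·1 + 8·2 + 5·1 + 13·1 = 46
  Apollo: 12·4 + 8·3 + 5·2 + 13·0 = 82
  Lumen: 12·2 + 8·4 + 5·3 + 13·2 = 97
Ember has the highest total.

Ember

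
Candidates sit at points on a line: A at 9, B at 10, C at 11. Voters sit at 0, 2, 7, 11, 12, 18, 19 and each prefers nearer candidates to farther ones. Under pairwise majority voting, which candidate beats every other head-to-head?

C

With single-peaked preferences on a line, the Condorcet winner is the candidate closest to the median voter.
The median voter (position 11) is closest to C at 11.
Check: C vs B — voters closer to C: 4 of 7.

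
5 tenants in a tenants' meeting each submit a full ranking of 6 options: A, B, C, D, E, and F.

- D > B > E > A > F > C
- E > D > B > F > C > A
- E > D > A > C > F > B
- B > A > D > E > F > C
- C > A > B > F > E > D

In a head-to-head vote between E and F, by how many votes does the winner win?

Ballots ranking E above F: 4.
Ballots ranking F above E: 1.
E wins 4–1, a margin of 3.

3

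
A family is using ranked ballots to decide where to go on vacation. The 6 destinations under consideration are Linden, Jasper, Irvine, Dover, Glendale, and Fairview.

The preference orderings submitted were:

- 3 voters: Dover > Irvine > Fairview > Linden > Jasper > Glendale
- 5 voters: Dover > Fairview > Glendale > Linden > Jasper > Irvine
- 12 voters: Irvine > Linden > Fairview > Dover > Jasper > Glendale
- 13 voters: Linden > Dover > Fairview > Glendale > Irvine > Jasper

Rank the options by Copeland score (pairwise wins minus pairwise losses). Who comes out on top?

Linden

Pairwise results:
  Linden vs Jasper: Linden wins 33–0.
  Linden vs Irvine: Linden wins 18–15.
  Linden vs Dover: Linden wins 25–8.
  Linden vs Glendale: Linden wins 28–5.
  Linden vs Fairview: Linden wins 25–8.
  Jasper vs Irvine: Irvine wins 28–5.
  Jasper vs Dover: Dover wins 33–0.
  Jasper vs Glendale: Glendale wins 18–15.
  Jasper vs Fairview: Fairview wins 33–0.
  Irvine vs Dover: Dover wins 21–12.
  Irvine vs Glendale: Glendale wins 18–15.
  Irvine vs Fairview: Fairview wins 18–15.
  Dover vs Glendale: Dover wins 33–0.
  Dover vs Fairview: Dover wins 21–12.
  Glendale vs Fairview: Fairview wins 33–0.
Copeland scores (wins − losses):
  Linden: 5 − 0 = 5
  Jasper: 0 − 5 = -5
  Irvine: 1 − 4 = -3
  Dover: 4 − 1 = 3
  Glendale: 2 − 3 = -1
  Fairview: 3 − 2 = 1
Linden has the best Copeland score.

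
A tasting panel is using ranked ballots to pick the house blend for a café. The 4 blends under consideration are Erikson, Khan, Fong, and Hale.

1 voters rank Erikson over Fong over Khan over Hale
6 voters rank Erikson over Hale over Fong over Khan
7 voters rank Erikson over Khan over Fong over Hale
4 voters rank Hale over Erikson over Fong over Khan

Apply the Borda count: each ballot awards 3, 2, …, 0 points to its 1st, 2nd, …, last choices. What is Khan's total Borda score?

Borda scores:
  Erikson: 3 + 6·3 + 7·3 + 4·2 = 50
  Khan: 1 + 6·0 + 7·2 + 4·0 = 15
  Fong: 2 + 6·1 + 7·1 + 4·1 = 19
  Hale: 0 + 6·2 + 7·0 + 4·3 = 24

15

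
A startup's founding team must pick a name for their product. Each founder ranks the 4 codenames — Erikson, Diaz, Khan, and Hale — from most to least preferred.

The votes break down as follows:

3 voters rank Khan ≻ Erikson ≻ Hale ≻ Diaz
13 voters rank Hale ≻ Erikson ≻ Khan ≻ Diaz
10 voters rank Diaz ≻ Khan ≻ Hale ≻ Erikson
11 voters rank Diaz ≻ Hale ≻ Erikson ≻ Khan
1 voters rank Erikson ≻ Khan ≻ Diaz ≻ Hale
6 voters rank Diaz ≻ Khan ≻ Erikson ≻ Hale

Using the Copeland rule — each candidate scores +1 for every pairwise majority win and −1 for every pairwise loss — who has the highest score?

Diaz

Pairwise results:
  Erikson vs Diaz: Diaz wins 27–17.
  Erikson vs Khan: Erikson wins 25–19.
  Erikson vs Hale: Hale wins 34–10.
  Diaz vs Khan: Diaz wins 27–17.
  Diaz vs Hale: Diaz wins 28–16.
  Khan vs Hale: Hale wins 24–20.
Copeland scores (wins − losses):
  Erikson: 1 − 2 = -1
  Diaz: 3 − 0 = 3
  Khan: 0 − 3 = -3
  Hale: 2 − 1 = 1
Diaz has the best Copeland score.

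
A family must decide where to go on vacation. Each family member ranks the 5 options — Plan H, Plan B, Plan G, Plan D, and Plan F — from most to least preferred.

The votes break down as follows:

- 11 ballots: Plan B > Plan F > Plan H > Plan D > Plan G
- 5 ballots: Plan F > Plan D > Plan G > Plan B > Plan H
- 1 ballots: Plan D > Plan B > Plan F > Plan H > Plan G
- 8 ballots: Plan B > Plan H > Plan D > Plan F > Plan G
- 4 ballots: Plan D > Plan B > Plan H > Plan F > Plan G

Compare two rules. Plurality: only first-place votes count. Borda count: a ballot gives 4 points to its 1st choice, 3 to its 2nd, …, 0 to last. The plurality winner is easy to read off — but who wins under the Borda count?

Plan B

Plurality first-place counts: Plan H 0, Plan B 19, Plan G 0, Plan D 5, Plan F 5 → Plan B.
Borda totals: Plan H 55, Plan B 96, Plan G 10, Plan D 62, Plan F 67 → Plan B.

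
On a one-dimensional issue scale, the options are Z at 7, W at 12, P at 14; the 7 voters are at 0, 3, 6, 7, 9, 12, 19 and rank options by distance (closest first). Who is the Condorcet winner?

With single-peaked preferences on a line, the Condorcet winner is the candidate closest to the median voter.
The median voter (position 7) is closest to Z at 7.
Check: Z vs P — voters closer to Z: 5 of 7.

Z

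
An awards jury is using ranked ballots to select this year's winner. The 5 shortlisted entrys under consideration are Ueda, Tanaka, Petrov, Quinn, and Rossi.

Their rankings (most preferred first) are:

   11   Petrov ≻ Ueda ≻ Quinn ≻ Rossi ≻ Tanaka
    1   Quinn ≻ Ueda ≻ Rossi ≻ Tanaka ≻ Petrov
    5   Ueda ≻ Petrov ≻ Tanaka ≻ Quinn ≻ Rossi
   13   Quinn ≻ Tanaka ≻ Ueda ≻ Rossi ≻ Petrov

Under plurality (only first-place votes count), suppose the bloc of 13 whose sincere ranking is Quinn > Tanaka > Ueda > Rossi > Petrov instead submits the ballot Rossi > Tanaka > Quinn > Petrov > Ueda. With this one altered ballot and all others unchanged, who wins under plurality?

Rossi

First-place totals with the altered ballot: Ueda 5, Tanaka 0, Petrov 11, Quinn 1, Rossi 13.
The switch changes the winner from Quinn to Rossi.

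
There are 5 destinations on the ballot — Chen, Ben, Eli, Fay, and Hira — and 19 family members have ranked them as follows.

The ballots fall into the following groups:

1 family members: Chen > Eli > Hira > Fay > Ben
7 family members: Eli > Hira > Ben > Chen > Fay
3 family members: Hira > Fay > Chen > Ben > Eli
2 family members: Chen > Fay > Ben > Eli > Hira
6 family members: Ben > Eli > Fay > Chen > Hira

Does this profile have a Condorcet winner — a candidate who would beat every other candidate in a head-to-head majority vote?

Head-to-head results (19 voters total):
Chen vs Ben: Ben wins 13–6.
Chen vs Eli: Eli wins 13–6.
Chen vs Fay: Chen wins 10–9.
Chen vs Hira: Hira wins 10–9.
Ben vs Eli: Ben wins 11–8.
Ben vs Fay: Ben wins 13–6.
Ben vs Hira: Hira wins 11–8.
Eli vs Fay: Eli wins 14–5.
Eli vs Hira: Eli wins 16–3.
Fay vs Hira: Hira wins 11–8.
No candidate beats all others: Ben beats Eli beats Hira beats Ben, a majority cycle.

No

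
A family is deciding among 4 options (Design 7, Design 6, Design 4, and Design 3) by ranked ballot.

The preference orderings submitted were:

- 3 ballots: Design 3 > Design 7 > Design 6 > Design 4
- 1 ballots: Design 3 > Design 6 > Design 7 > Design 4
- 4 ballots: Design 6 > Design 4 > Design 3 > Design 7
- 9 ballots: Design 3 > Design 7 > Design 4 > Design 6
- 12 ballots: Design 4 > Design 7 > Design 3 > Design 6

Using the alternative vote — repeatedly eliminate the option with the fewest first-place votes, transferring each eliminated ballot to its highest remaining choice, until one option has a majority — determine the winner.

Design 4

Round 1: Design 3 13, Design 4 12, Design 6 4, Design 7 0. Design 7 has the fewest and is eliminated.
Round 2: Design 3 13, Design 4 12, Design 6 4. Design 6 has the fewest and is eliminated.
Round 3: Design 4 16, Design 3 13. Design 4 has a majority.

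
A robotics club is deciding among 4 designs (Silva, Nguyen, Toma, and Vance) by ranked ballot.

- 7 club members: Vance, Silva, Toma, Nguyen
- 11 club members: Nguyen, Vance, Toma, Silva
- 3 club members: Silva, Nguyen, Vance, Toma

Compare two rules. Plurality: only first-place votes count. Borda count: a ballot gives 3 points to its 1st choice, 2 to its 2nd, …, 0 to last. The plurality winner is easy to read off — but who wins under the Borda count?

Plurality first-place counts: Silva 3, Nguyen 11, Toma 0, Vance 7 → Nguyen.
Borda totals: Silva 23, Nguyen 39, Toma 18, Vance 46 → Vance.

Vance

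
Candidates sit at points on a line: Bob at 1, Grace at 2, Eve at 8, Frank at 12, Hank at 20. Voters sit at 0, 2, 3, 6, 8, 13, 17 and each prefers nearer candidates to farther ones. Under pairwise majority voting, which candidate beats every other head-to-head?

Eve

With single-peaked preferences on a line, the Condorcet winner is the candidate closest to the median voter.
The median voter (position 6) is closest to Eve at 8.
Check: Eve vs Bob — voters closer to Eve: 4 of 7.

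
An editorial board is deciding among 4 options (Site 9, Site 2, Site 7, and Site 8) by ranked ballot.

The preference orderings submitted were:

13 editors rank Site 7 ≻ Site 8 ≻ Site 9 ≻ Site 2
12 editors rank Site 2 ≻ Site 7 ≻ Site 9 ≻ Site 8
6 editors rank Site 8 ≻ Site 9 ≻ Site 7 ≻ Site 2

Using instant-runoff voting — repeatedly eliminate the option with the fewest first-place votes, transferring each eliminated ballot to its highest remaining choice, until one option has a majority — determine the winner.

Round 1: Site 7 13, Site 2 12, Site 8 6, Site 9 0. Site 9 has the fewest and is eliminated.
Round 2: Site 7 13, Site 2 12, Site 8 6. Site 8 has the fewest and is eliminated.
Round 3: Site 7 19, Site 2 12. Site 7 has a majority.

Site 7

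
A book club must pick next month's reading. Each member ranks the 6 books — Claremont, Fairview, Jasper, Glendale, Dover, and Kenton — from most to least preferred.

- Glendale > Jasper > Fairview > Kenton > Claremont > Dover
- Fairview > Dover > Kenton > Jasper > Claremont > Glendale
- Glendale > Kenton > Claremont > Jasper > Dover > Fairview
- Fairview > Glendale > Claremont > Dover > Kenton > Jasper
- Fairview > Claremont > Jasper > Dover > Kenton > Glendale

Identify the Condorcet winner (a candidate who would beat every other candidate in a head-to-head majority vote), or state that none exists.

Head-to-head results (5 voters total):
Claremont vs Fairview: Fairview wins 4–1.
Claremont vs Jasper: Claremont wins 3–2.
Claremont vs Glendale: Glendale wins 3–2.
Claremont vs Dover: Claremont wins 4–1.
Claremont vs Kenton: Kenton wins 3–2.
Fairview vs Jasper: Fairview wins 3–2.
Fairview vs Glendale: Fairview wins 3–2.
Fairview vs Dover: Fairview wins 4–1.
Fairview vs Kenton: Fairview wins 4–1.
Jasper vs Glendale: Glendale wins 3–2.
Jasper vs Dover: Jasper wins 3–2.
Jasper vs Kenton: Kenton wins 3–2.
Glendale vs Dover: Glendale wins 3–2.
Glendale vs Kenton: Glendale wins 3–2.
Dover vs Kenton: Dover wins 3–2.
Fairview beats each rival — Claremont (4–1), Jasper (3–2), Glendale (3–2), Dover (4–1), Kenton (4–1) — so Fairview is the Condorcet winner.

Fairview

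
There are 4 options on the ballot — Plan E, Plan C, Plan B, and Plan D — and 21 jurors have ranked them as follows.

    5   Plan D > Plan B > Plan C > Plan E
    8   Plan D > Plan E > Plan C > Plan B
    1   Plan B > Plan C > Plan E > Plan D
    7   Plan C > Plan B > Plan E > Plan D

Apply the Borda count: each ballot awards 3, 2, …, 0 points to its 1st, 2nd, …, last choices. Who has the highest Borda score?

Plan D

Borda scores:
  Plan E: 5·0 + 8·2 + 1 + 7·1 = 24
  Plan C: 5·1 + 8·1 + 2 + 7·3 = 36
  Plan B: 5·2 + 8·0 + 3 + 7·2 = 27
  Plan D: 5·3 + 8·3 + 0 + 7·0 = 39
Plan D has the highest total.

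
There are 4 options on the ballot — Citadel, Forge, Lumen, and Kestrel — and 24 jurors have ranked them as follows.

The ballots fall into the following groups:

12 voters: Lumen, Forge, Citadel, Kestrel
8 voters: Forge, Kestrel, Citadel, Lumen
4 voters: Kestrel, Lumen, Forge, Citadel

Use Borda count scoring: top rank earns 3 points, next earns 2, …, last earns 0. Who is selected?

Borda scores:
  Citadel: 12·1 + 8·1 + 4·0 = 20
  Forge: 12·2 + 8·3 + 4·1 = 52
  Lumen: 12·3 + 8·0 + 4·2 = 44
  Kestrel: 12·0 + 8·2 + 4·3 = 28
Forge has the highest total.

Forge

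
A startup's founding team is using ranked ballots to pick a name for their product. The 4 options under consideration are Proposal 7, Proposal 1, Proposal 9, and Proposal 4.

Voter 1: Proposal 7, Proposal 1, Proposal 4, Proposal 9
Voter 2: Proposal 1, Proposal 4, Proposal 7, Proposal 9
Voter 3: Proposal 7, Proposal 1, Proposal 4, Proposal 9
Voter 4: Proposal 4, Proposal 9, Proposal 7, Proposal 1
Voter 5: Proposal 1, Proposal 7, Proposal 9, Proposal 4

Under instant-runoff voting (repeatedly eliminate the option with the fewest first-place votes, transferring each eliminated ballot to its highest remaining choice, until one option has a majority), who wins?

Proposal 7

Round 1: Proposal 7 2, Proposal 1 2, Proposal 4 1, Proposal 9 0. Proposal 9 has the fewest and is eliminated.
Round 2: Proposal 7 2, Proposal 1 2, Proposal 4 1. Proposal 4 has the fewest and is eliminated.
Round 3: Proposal 7 3, Proposal 1 2. Proposal 7 has a majority.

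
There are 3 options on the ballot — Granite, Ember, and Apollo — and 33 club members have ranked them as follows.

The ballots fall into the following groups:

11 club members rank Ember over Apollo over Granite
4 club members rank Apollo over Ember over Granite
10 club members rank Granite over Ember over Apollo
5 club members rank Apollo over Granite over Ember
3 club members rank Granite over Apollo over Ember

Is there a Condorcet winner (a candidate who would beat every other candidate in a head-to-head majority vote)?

Head-to-head results (33 voters total):
Granite vs Ember: Granite wins 18–15.
Granite vs Apollo: Apollo wins 20–13.
Ember vs Apollo: Ember wins 21–12.
No candidate beats all others: Granite beats Ember beats Apollo beats Granite, a majority cycle.

No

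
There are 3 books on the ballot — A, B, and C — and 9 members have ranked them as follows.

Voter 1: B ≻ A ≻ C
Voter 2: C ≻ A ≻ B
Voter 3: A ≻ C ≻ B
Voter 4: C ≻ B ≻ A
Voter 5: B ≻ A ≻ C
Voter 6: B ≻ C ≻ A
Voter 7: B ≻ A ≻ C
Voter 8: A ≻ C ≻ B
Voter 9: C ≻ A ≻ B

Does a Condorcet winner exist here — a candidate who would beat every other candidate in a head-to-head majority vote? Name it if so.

Head-to-head results (9 voters total):
A vs B: B wins 5–4.
A vs C: A wins 5–4.
B vs C: C wins 5–4.
No candidate beats all others: A beats C beats B beats A, a majority cycle.

None — there is no Condorcet winner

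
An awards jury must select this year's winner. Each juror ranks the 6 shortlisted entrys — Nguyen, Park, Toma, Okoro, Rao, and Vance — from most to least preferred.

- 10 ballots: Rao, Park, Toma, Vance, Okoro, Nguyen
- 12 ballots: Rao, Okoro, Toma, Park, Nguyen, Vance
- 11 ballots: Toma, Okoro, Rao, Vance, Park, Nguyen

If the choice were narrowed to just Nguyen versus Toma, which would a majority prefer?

Toma

Ballots ranking Nguyen above Toma: 0.
Ballots ranking Toma above Nguyen: 10+12+11 = 33.
Toma wins the head-to-head, 33–0.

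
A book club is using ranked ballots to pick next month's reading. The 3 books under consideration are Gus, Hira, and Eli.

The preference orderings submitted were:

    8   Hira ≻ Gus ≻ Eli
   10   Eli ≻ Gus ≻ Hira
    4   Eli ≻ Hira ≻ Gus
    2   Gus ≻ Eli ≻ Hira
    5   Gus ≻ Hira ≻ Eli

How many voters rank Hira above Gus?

12

Ballots ranking Hira above Gus: 8+4 = 12.
Ballots ranking Gus above Hira: 10+2+5 = 17.
So 12 of 29 voters prefer Hira to Gus.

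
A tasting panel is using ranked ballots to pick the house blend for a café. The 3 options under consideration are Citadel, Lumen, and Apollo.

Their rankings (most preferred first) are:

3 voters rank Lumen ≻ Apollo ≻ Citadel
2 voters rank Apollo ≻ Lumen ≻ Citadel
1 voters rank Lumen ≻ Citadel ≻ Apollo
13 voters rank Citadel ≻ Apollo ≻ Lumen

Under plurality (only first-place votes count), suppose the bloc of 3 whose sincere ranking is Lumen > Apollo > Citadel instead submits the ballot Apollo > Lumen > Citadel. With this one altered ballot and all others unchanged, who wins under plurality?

First-place totals with the altered ballot: Citadel 13, Lumen 1, Apollo 5.
The winner is unchanged: still Citadel.

Citadel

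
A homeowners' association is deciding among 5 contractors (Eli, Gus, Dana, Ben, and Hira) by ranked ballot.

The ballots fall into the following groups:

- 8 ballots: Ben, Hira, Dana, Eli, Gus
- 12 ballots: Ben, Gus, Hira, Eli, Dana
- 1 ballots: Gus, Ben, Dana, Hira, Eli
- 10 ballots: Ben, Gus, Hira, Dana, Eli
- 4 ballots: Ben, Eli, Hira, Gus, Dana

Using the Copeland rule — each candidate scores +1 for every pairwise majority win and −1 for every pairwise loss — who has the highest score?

Ben

Pairwise results:
  Eli vs Gus: Gus wins 23–12.
  Eli vs Dana: Dana wins 19–16.
  Eli vs Ben: Ben wins 35–0.
  Eli vs Hira: Hira wins 31–4.
  Gus vs Dana: Gus wins 27–8.
  Gus vs Ben: Ben wins 34–1.
  Gus vs Hira: Gus wins 23–12.
  Dana vs Ben: Ben wins 35–0.
  Dana vs Hira: Hira wins 34–1.
  Ben vs Hira: Ben wins 35–0.
Copeland scores (wins − losses):
  Eli: 0 − 4 = -4
  Gus: 3 − 1 = 2
  Dana: 1 − 3 = -2
  Ben: 4 − 0 = 4
  Hira: 2 − 2 = 0
Ben has the best Copeland score.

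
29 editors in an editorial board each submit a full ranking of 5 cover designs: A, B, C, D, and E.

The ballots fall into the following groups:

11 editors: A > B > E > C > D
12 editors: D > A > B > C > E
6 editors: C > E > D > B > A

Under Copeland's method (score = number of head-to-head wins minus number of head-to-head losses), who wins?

A

Pairwise results:
  A vs B: A wins 23–6.
  A vs C: A wins 23–6.
  A vs D: D wins 18–11.
  A vs E: A wins 23–6.
  B vs C: B wins 23–6.
  B vs D: D wins 18–11.
  B vs E: B wins 23–6.
  C vs D: C wins 17–12.
  C vs E: C wins 18–11.
  D vs E: E wins 17–12.
Copeland scores (wins − losses):
  A: 3 − 1 = 2
  B: 2 − 2 = 0
  C: 2 − 2 = 0
  D: 2 − 2 = 0
  E: 1 − 3 = -2
A has the best Copeland score.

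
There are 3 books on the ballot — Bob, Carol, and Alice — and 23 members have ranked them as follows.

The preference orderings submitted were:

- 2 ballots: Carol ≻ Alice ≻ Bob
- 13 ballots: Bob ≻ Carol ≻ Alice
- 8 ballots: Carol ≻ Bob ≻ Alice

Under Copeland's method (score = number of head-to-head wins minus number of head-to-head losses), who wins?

Pairwise results:
  Bob vs Carol: Bob wins 13–10.
  Bob vs Alice: Bob wins 21–2.
  Carol vs Alice: Carol wins 23–0.
Copeland scores (wins − losses):
  Bob: 2 − 0 = 2
  Carol: 1 − 1 = 0
  Alice: 0 − 2 = -2
Bob has the best Copeland score.

Bob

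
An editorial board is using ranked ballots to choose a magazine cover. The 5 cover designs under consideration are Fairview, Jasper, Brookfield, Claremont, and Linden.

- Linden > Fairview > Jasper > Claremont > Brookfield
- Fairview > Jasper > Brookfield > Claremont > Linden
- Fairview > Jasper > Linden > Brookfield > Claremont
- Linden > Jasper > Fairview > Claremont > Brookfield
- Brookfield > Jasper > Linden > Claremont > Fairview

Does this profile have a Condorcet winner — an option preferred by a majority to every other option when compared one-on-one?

Head-to-head results (5 voters total):
Fairview vs Jasper: Fairview wins 3–2.
Fairview vs Brookfield: Fairview wins 4–1.
Fairview vs Claremont: Fairview wins 4–1.
Fairview vs Linden: Linden wins 3–2.
Jasper vs Brookfield: Jasper wins 4–1.
Jasper vs Claremont: Jasper wins 5–0.
Jasper vs Linden: Jasper wins 3–2.
Brookfield vs Claremont: Brookfield wins 3–2.
Brookfield vs Linden: Linden wins 3–2.
Claremont vs Linden: Linden wins 4–1.
No candidate beats all others: Fairview beats Jasper beats Linden beats Fairview, a majority cycle.

No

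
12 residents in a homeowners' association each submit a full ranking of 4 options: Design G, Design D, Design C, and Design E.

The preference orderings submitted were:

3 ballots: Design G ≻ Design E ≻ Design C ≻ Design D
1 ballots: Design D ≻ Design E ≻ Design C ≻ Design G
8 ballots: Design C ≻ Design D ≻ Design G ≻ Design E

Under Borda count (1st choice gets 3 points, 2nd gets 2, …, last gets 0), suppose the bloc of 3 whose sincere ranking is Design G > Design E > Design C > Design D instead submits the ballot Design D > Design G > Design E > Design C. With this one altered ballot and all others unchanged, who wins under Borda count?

Borda totals with the altered ballot: Design G 14, Design D 28, Design C 25, Design E 5.
The switch changes the winner from Design C to Design D.

Design D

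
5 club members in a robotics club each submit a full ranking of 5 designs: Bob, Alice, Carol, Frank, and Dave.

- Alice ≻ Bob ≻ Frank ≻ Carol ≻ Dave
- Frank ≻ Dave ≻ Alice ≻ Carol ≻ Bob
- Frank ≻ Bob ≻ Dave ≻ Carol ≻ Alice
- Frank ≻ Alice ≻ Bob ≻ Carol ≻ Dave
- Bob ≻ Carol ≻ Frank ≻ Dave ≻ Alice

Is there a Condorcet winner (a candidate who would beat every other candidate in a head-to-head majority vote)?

Head-to-head results (5 voters total):
Bob vs Alice: Alice wins 3–2.
Bob vs Carol: Bob wins 4–1.
Bob vs Frank: Frank wins 3–2.
Bob vs Dave: Bob wins 4–1.
Alice vs Carol: Alice wins 3–2.
Alice vs Frank: Frank wins 4–1.
Alice vs Dave: Dave wins 3–2.
Carol vs Frank: Frank wins 4–1.
Carol vs Dave: Carol wins 3–2.
Frank vs Dave: Frank wins 5–0.
Frank beats each rival — Bob (3–2), Alice (4–1), Carol (4–1), Dave (5–0) — so Frank is the Condorcet winner.

Yes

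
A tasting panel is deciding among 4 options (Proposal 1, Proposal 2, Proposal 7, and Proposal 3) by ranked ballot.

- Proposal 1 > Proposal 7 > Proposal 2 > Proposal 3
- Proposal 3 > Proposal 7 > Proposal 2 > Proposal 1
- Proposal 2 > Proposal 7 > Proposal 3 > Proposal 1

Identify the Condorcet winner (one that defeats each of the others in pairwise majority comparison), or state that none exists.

Head-to-head results (3 voters total):
Proposal 1 vs Proposal 2: Proposal 2 wins 2–1.
Proposal 1 vs Proposal 7: Proposal 7 wins 2–1.
Proposal 1 vs Proposal 3: Proposal 3 wins 2–1.
Proposal 2 vs Proposal 7: Proposal 7 wins 2–1.
Proposal 2 vs Proposal 3: Proposal 2 wins 2–1.
Proposal 7 vs Proposal 3: Proposal 7 wins 2–1.
Proposal 7 beats each rival — Proposal 1 (2–1), Proposal 2 (2–1), Proposal 3 (2–1) — so Proposal 7 is the Condorcet winner.

Proposal 7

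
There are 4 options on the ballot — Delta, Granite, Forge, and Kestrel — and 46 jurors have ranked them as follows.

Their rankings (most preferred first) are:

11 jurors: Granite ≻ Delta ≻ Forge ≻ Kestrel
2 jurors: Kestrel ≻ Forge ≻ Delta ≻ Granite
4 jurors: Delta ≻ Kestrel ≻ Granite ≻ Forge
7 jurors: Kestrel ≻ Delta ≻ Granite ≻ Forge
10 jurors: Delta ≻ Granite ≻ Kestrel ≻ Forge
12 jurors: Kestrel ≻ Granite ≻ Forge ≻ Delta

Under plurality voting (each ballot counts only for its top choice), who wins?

Kestrel

First-place vote totals:
  Delta: 14
  Granite: 11
  Forge: 0
  Kestrel: 21
Kestrel has the most first-place votes.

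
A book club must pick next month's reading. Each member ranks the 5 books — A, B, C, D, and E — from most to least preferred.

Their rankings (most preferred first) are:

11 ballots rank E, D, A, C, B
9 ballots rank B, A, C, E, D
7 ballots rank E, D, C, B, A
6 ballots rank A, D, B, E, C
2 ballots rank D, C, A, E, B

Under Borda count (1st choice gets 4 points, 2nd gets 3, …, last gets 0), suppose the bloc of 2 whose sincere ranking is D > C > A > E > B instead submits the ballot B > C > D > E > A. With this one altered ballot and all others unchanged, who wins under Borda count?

Borda totals with the altered ballot: A 73, B 63, C 49, D 76, E 89.
The winner is unchanged: still E.

E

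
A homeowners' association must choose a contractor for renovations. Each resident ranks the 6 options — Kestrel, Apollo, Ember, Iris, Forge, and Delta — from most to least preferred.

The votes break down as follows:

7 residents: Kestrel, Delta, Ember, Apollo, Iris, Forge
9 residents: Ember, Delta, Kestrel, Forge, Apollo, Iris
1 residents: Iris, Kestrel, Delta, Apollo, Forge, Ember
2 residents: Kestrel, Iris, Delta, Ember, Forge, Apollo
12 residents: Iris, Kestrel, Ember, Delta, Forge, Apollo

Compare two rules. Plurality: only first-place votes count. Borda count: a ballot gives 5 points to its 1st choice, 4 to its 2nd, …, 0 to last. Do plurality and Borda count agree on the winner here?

Plurality first-place counts: Kestrel 9, Apollo 0, Ember 9, Iris 13, Forge 0, Delta 0 → Iris.
Borda totals: Kestrel 124, Apollo 25, Ember 106, Iris 80, Forge 33, Delta 97 → Kestrel.
The two rules disagree: plurality picks Iris, Borda picks Kestrel.

No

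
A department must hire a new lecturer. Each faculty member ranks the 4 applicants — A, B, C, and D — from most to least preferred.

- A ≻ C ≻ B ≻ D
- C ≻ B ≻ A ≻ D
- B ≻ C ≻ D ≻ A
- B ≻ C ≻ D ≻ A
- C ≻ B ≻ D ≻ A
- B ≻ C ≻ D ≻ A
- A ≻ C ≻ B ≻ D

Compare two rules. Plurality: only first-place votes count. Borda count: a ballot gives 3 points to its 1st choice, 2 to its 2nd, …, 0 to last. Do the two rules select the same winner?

No

Plurality first-place counts: A 2, B 3, C 2, D 0 → B.
Borda totals: A 7, B 15, C 16, D 4 → C.
The two rules disagree: plurality picks B, Borda picks C.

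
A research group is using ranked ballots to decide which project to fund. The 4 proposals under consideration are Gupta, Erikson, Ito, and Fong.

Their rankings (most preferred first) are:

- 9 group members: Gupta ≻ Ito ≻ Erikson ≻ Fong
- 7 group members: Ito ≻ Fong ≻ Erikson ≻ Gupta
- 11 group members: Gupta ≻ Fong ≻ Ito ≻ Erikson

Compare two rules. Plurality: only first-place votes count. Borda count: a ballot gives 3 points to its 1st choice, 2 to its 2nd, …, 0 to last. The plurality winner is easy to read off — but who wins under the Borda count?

Gupta

Plurality first-place counts: Gupta 20, Erikson 0, Ito 7, Fong 0 → Gupta.
Borda totals: Gupta 60, Erikson 16, Ito 50, Fong 36 → Gupta.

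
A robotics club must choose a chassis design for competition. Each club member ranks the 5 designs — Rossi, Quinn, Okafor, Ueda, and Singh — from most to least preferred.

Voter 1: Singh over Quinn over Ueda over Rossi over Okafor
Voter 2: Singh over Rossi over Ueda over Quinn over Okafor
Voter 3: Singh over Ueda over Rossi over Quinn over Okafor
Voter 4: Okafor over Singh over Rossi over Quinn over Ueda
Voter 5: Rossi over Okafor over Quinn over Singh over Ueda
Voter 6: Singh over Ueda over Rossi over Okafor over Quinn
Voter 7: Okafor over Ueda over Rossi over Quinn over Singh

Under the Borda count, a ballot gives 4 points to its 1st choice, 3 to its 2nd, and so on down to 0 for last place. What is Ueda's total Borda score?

13

Borda scores:
  Rossi: 1 + 3 + 2 + 2 + 4 + 2 + 2 = 16
  Quinn: 3 + 1 + 1 + 1 + 2 + 0 + 1 = 9
  Okafor: 0 + 0 + 0 + 4 + 3 + 1 + 4 = 12
  Ueda: 2 + 2 + 3 + 0 + 0 + 3 + 3 = 13
  Singh: 4 + 4 + 4 + 3 + 1 + 4 + 0 = 20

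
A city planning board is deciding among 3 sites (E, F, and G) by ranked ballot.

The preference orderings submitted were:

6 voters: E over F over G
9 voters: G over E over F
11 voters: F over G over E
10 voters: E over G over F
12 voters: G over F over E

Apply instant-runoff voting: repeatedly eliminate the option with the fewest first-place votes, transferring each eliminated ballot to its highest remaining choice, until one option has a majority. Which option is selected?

Round 1: G 21, E 16, F 11. F has the fewest and is eliminated.
Round 2: G 32, E 16. G has a majority.

G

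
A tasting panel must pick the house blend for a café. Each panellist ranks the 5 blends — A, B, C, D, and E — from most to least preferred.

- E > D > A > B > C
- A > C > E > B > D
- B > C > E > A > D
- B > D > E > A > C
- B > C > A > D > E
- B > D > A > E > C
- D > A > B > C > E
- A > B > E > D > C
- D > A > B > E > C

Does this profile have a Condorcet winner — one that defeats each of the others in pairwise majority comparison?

No

Head-to-head results (9 voters total):
A vs B: A wins 5–4.
A vs C: A wins 7–2.
A vs D: D wins 5–4.
A vs E: A wins 6–3.
B vs C: B wins 8–1.
B vs D: B wins 6–3.
B vs E: B wins 7–2.
C vs D: D wins 6–3.
C vs E: E wins 5–4.
D vs E: D wins 5–4.
No candidate beats all others: A beats B beats D beats A, a majority cycle.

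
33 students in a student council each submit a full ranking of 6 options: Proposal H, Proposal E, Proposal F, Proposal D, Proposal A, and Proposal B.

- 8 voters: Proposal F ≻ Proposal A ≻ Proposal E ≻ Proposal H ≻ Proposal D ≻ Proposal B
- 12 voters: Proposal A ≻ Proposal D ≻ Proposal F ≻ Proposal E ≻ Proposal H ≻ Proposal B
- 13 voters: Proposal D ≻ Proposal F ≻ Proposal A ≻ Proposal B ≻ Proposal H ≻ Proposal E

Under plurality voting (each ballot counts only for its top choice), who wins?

First-place vote totals:
  Proposal H: 0
  Proposal E: 0
  Proposal F: 8
  Proposal D: 13
  Proposal A: 12
  Proposal B: 0
Proposal D has the most first-place votes.

Proposal D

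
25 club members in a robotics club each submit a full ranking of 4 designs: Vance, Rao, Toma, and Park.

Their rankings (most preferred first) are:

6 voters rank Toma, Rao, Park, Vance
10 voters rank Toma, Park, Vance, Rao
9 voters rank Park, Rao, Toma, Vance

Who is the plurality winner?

Toma

First-place vote totals:
  Vance: 0
  Rao: 0
  Toma: 16
  Park: 9
Toma has the most first-place votes.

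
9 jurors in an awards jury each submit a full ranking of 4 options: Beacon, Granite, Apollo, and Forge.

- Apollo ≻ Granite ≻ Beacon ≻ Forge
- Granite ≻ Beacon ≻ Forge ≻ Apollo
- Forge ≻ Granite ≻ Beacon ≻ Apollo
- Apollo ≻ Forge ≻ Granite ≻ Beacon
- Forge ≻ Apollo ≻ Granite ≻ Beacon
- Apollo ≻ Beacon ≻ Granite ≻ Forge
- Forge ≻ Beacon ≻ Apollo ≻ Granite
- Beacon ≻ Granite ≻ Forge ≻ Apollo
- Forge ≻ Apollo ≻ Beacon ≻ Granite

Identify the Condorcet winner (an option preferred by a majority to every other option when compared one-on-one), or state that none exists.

Forge

Head-to-head results (9 voters total):
Beacon vs Granite: Granite wins 5–4.
Beacon vs Apollo: Apollo wins 5–4.
Beacon vs Forge: Forge wins 5–4.
Granite vs Apollo: Apollo wins 6–3.
Granite vs Forge: Forge wins 5–4.
Apollo vs Forge: Forge wins 6–3.
Forge beats each rival — Beacon (5–4), Granite (5–4), Apollo (6–3) — so Forge is the Condorcet winner.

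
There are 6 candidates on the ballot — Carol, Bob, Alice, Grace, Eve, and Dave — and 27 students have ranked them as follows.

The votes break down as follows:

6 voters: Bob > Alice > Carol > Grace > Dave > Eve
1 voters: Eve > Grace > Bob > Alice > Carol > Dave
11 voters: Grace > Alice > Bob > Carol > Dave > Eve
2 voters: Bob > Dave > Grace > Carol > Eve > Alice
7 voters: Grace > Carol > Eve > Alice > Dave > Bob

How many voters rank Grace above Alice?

Ballots ranking Grace above Alice: 1+11+2+7 = 21.
Ballots ranking Alice above Grace: 6.
So 21 of 27 voters prefer Grace to Alice.

21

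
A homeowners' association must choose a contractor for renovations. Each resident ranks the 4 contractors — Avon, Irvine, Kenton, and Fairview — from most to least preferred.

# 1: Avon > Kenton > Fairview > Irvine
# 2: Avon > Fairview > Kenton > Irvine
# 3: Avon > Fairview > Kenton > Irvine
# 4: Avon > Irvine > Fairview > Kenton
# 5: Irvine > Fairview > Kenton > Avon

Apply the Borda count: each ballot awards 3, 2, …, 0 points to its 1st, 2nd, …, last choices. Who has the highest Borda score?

Borda scores:
  Avon: 3 + 3 + 3 + 3 + 0 = 12
  Irvine: 0 + 0 + 0 + 2 + 3 = 5
  Kenton: 2 + 1 + 1 + 0 + 1 = 5
  Fairview: 1 + 2 + 2 + 1 + 2 = 8
Avon has the highest total.

Avon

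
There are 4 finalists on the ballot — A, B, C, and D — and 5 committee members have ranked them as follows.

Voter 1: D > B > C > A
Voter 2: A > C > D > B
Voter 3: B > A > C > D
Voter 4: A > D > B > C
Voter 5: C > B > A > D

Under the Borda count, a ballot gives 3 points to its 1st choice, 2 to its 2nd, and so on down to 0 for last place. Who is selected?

Borda scores:
  A: 0 + 3 + 2 + 3 + 1 = 9
  B: 2 + 0 + 3 + 1 + 2 = 8
  C: 1 + 2 + 1 + 0 + 3 = 7
  D: 3 + 1 + 0 + 2 + 0 = 6
A has the highest total.

A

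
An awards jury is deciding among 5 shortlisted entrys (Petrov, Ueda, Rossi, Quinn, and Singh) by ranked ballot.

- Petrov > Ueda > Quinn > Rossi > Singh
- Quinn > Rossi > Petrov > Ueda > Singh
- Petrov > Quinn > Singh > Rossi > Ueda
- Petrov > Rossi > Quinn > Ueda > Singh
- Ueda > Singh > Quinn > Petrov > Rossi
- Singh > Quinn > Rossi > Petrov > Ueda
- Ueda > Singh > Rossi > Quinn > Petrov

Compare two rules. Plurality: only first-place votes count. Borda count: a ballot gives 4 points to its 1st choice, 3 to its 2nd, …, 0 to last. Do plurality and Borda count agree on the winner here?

No

Plurality first-place counts: Petrov 3, Ueda 2, Rossi 0, Quinn 1, Singh 1 → Petrov.
Borda totals: Petrov 16, Ueda 13, Rossi 12, Quinn 17, Singh 12 → Quinn.
The two rules disagree: plurality picks Petrov, Borda picks Quinn.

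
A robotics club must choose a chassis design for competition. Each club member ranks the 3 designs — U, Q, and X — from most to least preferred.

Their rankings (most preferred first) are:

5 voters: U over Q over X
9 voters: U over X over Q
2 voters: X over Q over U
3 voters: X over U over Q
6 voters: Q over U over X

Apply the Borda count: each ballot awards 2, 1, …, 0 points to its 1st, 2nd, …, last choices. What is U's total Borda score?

37

Borda scores:
  U: 5·2 + 9·2 + 2·0 + 3·1 + 6·1 = 37
  Q: 5·1 + 9·0 + 2·1 + 3·0 + 6·2 = 19
  X: 5·0 + 9·1 + 2·2 + 3·2 + 6·0 = 19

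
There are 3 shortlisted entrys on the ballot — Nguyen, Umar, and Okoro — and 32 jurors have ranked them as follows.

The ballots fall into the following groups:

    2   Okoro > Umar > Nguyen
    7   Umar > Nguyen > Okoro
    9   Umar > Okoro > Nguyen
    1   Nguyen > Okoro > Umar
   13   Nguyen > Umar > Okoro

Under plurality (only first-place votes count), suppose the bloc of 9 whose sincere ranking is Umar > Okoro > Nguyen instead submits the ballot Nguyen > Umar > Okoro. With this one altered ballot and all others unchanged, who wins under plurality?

Nguyen

First-place totals with the altered ballot: Nguyen 23, Umar 7, Okoro 2.
The switch changes the winner from Umar to Nguyen.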